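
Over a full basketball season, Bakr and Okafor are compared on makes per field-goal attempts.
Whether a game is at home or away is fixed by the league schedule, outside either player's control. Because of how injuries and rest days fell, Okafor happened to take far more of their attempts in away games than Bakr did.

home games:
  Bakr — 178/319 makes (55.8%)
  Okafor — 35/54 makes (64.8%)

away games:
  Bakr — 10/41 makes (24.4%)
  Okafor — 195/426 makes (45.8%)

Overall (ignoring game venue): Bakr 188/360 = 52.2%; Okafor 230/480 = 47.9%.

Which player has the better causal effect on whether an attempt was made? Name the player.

Game venue is set before the player has any effect — it is not caused by the player — and it independently drives the outcome. That makes it a confounder, so the causal comparison is within game venue levels.
Within each level — home games: 55.8% vs 64.8%; away games: 24.4% vs 45.8% — Okafor is higher every time.

Okafor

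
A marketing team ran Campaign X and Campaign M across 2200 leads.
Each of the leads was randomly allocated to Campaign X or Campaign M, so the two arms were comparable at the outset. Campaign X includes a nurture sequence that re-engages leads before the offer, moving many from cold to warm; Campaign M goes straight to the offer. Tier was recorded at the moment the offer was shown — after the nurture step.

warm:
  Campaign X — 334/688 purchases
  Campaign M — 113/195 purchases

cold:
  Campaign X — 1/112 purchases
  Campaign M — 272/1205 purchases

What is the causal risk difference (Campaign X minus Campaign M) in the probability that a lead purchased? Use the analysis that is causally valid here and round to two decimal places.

The engagement tier-specific comparison favours Campaign M throughout, but the pooled figures favour Campaign X. The question is whether to condition on engagement tier.
Engagement tier here is a post-treatment variable shaped by the campaign; conditioning on it would introduce bias rather than remove it. The overall comparison is the causal one.
The causal difference is the pooled difference: 0.419 − 0.275 = +0.144.

+0.14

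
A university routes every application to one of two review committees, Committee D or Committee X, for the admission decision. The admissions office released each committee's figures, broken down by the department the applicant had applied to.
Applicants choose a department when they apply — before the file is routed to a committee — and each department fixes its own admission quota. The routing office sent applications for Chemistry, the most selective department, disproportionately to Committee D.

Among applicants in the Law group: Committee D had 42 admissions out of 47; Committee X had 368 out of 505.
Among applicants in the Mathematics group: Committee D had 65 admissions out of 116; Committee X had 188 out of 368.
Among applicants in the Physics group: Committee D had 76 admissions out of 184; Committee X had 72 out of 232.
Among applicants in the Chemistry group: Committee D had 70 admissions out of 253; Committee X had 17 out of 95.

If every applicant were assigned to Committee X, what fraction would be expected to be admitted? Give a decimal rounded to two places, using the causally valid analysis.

Since department is a pre-existing factor (not a product of the review committee) and it affects the outcome on its own, it is a confounder. The stratified rates, not the pooled rate, identify the causal effect.
Standardising Committee X to the population department mix: 0.307·368/505 + 0.269·188/368 + 0.231·72/232 + 0.193·17/95 = 0.467.

0.47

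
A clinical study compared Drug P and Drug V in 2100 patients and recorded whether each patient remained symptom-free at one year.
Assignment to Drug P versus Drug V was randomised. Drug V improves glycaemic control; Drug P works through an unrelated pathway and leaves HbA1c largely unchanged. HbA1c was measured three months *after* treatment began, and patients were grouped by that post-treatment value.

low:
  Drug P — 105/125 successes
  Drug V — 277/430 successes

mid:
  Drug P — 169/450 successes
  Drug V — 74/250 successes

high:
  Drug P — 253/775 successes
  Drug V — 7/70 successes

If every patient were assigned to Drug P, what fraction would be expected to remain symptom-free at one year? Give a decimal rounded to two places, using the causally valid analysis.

Drug P is higher inside every HbA1c stratum but Drug V is higher in aggregate. Whether to stratify depends on how HbA1c relates to the drug.
HbA1c lies on the pathway drug → HbA1c → outcome, so adjusting for it blocks the indirect effect. For the total causal effect of drug, use the unadjusted pooled rates.
So P(outcome | do(Drug P)) is just the pooled rate for Drug P: 527/1350 = 0.390.

0.39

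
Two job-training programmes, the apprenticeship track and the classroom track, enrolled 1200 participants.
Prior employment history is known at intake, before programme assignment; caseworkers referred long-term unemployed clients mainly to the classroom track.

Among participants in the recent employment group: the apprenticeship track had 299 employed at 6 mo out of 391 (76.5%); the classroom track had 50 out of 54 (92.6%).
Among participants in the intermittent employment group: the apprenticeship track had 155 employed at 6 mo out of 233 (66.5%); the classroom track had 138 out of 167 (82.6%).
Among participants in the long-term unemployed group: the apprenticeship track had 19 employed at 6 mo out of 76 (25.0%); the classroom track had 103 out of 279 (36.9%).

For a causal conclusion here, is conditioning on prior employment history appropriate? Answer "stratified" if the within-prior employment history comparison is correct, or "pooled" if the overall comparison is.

stratified

Within every prior employment history level the classroom track has the higher rate, yet pooled the apprenticeship track does — Simpson's reversal.
Nothing the programme does changes prior employment history; the imbalance is an allocation artefact. With prior employment history also predicting the outcome, the pooled figure is confounded, and the within-stratum comparison is the causal one.
Within each level — recent employment: 76.5% vs 92.6%; intermittent employment: 66.5% vs 82.6%; long-term unemployed: 25.0% vs 36.9% — the classroom track is higher every time.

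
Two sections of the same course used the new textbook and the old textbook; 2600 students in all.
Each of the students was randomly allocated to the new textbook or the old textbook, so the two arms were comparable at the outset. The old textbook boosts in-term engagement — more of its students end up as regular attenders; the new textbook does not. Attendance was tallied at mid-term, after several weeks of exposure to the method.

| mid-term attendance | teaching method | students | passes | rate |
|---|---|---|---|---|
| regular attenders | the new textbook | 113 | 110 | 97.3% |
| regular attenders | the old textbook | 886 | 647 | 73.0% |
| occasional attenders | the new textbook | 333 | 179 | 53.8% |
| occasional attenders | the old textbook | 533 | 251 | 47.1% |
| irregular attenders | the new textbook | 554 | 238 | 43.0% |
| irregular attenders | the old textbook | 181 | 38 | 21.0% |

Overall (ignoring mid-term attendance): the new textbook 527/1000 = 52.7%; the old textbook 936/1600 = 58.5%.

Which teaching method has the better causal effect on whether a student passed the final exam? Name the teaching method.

The stratified and pooled comparisons disagree (the new textbook wins within each mid-term attendance; the old textbook wins overall), so the answer turns on the causal role of mid-term attendance.
Mid-term attendance here is a post-treatment variable shaped by the teaching method; conditioning on it would introduce bias rather than remove it. The overall comparison is the causal one.
Pooled: the new textbook 52.7% vs the old textbook 58.5%; the old textbook is higher overall.

the old textbook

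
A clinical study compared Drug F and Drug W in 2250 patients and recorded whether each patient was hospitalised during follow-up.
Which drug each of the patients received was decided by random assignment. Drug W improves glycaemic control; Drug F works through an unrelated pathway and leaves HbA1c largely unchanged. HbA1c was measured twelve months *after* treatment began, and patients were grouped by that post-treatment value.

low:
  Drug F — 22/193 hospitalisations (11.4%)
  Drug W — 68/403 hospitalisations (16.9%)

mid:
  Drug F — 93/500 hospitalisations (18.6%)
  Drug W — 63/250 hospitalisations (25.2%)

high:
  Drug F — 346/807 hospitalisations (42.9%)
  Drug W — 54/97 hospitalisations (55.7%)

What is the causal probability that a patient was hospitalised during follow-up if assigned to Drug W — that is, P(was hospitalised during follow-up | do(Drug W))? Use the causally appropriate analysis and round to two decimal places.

0.25

Drug F is lower inside every HbA1c stratum but Drug W is lower in aggregate. Whether to stratify depends on how HbA1c relates to the drug.
HbA1c here is a post-treatment variable shaped by the drug; conditioning on it would introduce bias rather than remove it. The overall comparison is the causal one.
So P(outcome | do(Drug W)) is just the pooled rate for Drug W: 185/750 = 0.247.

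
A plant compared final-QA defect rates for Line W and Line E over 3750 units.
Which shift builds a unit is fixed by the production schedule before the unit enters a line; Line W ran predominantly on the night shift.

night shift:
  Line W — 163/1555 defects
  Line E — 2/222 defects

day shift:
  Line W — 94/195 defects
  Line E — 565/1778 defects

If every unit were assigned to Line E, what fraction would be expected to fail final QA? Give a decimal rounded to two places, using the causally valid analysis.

0.17

Shift differs across lines for reasons unrelated to any effect of the line itself, and it separately predicts the outcome — a classic confounder. We must compare within shift levels.
Standardising Line E to the population shift mix: 0.474·2/222 + 0.526·565/1778 = 0.171.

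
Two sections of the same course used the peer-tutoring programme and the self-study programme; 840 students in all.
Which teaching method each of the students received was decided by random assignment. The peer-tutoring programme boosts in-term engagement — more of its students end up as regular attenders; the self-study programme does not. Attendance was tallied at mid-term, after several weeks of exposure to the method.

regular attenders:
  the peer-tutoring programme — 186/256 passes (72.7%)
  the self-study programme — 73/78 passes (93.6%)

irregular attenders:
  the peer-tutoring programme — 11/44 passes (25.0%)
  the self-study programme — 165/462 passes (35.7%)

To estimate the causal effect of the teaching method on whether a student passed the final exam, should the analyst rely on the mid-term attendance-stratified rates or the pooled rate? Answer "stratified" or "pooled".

Within every mid-term attendance level the self-study programme has the higher rate, yet pooled the peer-tutoring programme does — Simpson's reversal.
The distribution of mid-term attendance is itself part of what the teaching method does — it is an intermediate outcome. Holding it fixed would remove that part of the effect; the total effect is the pooled difference.
Pooled: the peer-tutoring programme 65.7% vs the self-study programme 44.1%; the peer-tutoring programme is higher overall.

pooled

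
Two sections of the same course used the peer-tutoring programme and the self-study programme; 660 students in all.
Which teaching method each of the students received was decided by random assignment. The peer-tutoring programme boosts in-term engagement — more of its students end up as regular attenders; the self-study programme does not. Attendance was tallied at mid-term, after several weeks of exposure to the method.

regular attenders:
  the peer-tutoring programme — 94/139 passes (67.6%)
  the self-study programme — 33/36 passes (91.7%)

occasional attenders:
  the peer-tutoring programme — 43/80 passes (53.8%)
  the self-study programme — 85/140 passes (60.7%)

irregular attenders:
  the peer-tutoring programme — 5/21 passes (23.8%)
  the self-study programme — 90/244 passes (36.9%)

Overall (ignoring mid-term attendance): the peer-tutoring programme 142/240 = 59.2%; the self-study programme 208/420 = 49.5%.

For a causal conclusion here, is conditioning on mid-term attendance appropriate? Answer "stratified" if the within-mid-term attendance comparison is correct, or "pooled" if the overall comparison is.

pooled

Mid-term attendance is downstream of the teaching method. One should not condition on a consequence of treatment, so the overall rates are the right comparison.
Pooled: the peer-tutoring programme 59.2% vs the self-study programme 49.5%; the peer-tutoring programme is higher overall.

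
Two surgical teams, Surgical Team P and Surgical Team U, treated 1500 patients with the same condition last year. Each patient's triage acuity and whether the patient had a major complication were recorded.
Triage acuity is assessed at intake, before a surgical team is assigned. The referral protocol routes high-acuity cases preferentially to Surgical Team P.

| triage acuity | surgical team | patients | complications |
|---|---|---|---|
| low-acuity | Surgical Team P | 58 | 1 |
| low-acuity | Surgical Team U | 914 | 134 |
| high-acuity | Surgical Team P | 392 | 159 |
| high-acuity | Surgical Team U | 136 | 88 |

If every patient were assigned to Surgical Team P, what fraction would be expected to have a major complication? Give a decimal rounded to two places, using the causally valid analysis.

The stratified and pooled comparisons disagree (Surgical Team P wins within each triage acuity; Surgical Team U wins overall), so the answer turns on the causal role of triage acuity.
Triage acuity differs across surgical teams for reasons unrelated to any effect of the surgical team itself, and it separately predicts the outcome — a classic confounder. We must compare within triage acuity levels.
Standardising Surgical Team P to the population triage acuity mix: 0.648·1/58 + 0.352·159/392 = 0.154.

0.15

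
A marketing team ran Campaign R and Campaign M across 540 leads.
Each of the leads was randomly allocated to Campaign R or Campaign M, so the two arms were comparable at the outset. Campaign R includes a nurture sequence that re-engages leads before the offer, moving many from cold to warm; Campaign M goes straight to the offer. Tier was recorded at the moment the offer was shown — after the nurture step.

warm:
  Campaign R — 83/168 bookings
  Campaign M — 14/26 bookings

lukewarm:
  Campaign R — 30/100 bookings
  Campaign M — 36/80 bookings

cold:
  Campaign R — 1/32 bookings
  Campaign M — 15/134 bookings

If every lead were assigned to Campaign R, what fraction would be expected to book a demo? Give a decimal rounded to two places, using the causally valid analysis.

The stratified and pooled comparisons disagree (Campaign M wins within each engagement tier; Campaign R wins overall), so the answer turns on the causal role of engagement tier.
Stratifying would compare campaigns among leads the campaigns themselves sorted into engagement tier groups — a form of selection on an intermediate. The unconditioned pooled rates give the total causal effect.
So P(outcome | do(Campaign R)) is just the pooled rate for Campaign R: 114/300 = 0.380.

0.38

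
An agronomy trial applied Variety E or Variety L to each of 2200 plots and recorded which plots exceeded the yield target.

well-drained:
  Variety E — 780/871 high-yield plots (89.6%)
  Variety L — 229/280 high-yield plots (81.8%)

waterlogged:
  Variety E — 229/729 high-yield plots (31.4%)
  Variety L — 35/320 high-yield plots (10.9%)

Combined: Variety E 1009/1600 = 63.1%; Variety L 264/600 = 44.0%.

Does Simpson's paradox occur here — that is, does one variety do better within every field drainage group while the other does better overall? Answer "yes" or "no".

Within each field drainage level (well-drained 89.6% vs 81.8%; waterlogged 31.4% vs 10.9%), Variety E has the higher rate every time. Pooled: 63.1% vs 44.0% — Variety E has the higher rate overall. They agree.

no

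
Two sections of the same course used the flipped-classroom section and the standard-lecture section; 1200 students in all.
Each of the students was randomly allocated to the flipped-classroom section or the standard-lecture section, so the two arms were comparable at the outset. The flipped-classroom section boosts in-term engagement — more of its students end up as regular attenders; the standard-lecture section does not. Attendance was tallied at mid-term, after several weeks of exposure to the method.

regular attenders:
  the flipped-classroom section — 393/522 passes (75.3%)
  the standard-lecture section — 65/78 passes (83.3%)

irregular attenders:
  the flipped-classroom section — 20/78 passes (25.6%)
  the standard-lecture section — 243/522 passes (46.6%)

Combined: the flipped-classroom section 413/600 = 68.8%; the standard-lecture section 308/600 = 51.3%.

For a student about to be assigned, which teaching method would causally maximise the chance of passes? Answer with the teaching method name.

Within every mid-term attendance level the standard-lecture section has the higher rate, yet pooled the flipped-classroom section does — Simpson's reversal.
Stratifying would compare teaching methods among students the teaching methods themselves sorted into mid-term attendance groups — a form of selection on an intermediate. The unconditioned pooled rates give the total causal effect.
Pooled: the flipped-classroom section 68.8% vs the standard-lecture section 51.3%; the flipped-classroom section is higher overall.

the flipped-classroom section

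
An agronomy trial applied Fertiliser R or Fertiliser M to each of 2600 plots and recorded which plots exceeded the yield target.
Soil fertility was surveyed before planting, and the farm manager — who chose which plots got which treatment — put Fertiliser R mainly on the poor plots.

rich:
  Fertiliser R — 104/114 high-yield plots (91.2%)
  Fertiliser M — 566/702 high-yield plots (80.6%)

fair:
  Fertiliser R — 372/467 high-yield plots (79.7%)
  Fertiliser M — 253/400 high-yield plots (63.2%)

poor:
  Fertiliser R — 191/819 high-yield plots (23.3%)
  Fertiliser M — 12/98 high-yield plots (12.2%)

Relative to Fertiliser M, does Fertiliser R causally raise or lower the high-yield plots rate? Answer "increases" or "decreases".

increases

The imbalance in soil fertility arose from how plots were allocated, not from anything the fertiliser did; and soil fertility independently affects the outcome. The pooled gap is confounded — condition on soil fertility.
Within each level — rich: 91.2% vs 80.6%; fair: 79.7% vs 63.2%; poor: 23.3% vs 12.2% — Fertiliser R is higher every time.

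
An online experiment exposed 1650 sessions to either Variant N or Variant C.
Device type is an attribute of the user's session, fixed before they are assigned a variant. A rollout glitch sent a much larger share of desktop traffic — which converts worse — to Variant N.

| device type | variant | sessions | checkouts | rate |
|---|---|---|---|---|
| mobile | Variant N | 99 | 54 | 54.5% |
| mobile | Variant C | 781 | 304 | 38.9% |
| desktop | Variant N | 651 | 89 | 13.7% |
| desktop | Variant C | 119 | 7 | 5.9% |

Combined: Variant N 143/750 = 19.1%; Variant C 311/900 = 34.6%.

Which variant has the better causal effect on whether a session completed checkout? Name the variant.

Variant N

The imbalance in device type arose from how sessions were allocated, not from anything the variant did; and device type independently affects the outcome. The pooled gap is confounded — condition on device type.
Within each level — mobile: 54.5% vs 38.9%; desktop: 13.7% vs 5.9% — Variant N is higher every time.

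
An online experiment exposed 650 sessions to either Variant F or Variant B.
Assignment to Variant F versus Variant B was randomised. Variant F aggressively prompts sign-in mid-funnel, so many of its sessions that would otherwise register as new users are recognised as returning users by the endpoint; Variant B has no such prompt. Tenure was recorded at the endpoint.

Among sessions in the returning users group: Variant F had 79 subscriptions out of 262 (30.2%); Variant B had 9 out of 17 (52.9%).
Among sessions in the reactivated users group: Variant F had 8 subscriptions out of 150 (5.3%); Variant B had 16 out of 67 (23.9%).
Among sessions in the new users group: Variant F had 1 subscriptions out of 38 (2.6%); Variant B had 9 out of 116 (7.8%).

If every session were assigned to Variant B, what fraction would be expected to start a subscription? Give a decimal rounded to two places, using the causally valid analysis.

User tenure lies on the pathway variant → user tenure → outcome, so adjusting for it blocks the indirect effect. For the total causal effect of variant, use the unadjusted pooled rates.
So P(outcome | do(Variant B)) is just the pooled rate for Variant B: 34/200 = 0.170.

0.17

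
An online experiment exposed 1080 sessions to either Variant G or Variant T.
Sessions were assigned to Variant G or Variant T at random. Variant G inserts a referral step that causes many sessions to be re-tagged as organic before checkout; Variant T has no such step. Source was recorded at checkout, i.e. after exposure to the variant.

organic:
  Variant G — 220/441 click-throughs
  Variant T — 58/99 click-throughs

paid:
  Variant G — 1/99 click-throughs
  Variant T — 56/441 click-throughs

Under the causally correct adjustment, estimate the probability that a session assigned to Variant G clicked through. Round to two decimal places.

0.41

Traffic source here is a post-treatment variable shaped by the variant; conditioning on it would introduce bias rather than remove it. The overall comparison is the causal one.
So P(outcome | do(Variant G)) is just the pooled rate for Variant G: 221/540 = 0.409.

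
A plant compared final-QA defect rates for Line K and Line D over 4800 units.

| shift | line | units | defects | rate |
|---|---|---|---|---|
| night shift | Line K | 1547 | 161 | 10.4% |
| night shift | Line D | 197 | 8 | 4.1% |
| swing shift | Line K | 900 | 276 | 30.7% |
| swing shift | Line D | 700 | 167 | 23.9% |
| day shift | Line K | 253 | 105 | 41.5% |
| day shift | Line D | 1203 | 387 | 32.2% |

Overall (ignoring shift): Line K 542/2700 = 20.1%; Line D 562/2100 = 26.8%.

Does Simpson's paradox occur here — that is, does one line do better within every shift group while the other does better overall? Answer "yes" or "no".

Within each shift level (night shift 10.4% vs 4.1%; swing shift 30.7% vs 23.9%; day shift 41.5% vs 32.2%), Line D has the lower rate every time. Pooled: 20.1% vs 26.8% — Line K has the lower rate overall. The two comparisons disagree.

yes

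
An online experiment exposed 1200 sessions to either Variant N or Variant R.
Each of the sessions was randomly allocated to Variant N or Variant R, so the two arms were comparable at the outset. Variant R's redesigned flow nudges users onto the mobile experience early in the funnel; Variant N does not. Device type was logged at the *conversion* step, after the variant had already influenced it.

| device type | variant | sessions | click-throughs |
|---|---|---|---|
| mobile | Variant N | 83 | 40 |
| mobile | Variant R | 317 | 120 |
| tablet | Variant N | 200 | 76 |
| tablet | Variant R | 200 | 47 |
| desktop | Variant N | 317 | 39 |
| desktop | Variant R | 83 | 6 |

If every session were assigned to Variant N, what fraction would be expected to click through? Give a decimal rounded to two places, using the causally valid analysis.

The stratified and pooled comparisons disagree (Variant N wins within each device type; Variant R wins overall), so the answer turns on the causal role of device type.
Device type is recorded after the variant and is itself shifted by it — it sits on the causal path from variant to outcome. Conditioning on a mediator would strip out part of the effect we want; the pooled comparison gives the total causal effect.
So P(outcome | do(Variant N)) is just the pooled rate for Variant N: 155/600 = 0.258.

0.26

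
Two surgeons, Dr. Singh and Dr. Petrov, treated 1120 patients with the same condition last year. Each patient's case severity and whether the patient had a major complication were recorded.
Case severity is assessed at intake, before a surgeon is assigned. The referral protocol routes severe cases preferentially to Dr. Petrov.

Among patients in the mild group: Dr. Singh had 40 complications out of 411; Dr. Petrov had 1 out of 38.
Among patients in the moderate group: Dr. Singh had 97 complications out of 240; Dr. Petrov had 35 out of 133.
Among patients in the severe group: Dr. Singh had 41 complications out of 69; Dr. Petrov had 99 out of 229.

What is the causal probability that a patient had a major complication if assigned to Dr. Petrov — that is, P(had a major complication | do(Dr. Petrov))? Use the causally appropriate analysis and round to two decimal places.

0.21

Here case severity is a common cause — it drives both which surgeon a case falls under and the outcome. The crude comparison mixes populations; the stratum-specific rates are the causally relevant ones.
Standardising Dr. Petrov to the population case severity mix: 0.401·1/38 + 0.333·35/133 + 0.266·99/229 = 0.213.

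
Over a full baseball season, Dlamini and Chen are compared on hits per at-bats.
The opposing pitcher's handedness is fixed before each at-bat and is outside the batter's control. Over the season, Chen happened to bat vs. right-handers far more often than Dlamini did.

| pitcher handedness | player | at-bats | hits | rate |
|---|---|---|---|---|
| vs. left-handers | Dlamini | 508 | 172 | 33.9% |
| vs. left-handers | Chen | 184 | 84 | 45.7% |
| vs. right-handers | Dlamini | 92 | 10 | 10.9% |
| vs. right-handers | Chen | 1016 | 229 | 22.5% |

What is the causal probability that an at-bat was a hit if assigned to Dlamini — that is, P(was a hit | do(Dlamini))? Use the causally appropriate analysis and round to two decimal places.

Within every pitcher handedness level Chen has the higher rate, yet pooled Dlamini does — Simpson's reversal.
Pitcher handedness satisfies the back-door criterion: it is not a descendant of the player, and it blocks the spurious path from player to outcome. Adjusting for it (i.e., using the within-pitcher handedness rates) gives the causal effect.
Standardising Dlamini to the population pitcher handedness mix: 0.384·172/508 + 0.616·10/92 = 0.197.

0.20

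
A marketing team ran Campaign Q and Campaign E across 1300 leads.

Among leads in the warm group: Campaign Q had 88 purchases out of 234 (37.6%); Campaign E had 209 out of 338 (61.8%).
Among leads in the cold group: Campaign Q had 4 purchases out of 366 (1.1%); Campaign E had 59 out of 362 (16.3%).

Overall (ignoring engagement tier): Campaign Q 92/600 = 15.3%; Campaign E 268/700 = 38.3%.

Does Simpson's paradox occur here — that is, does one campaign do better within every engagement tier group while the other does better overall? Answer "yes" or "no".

no

Within each engagement tier level (warm 37.6% vs 61.8%; cold 1.1% vs 16.3%), Campaign E has the higher rate every time. Pooled: 15.3% vs 38.3% — Campaign E has the higher rate overall. They agree.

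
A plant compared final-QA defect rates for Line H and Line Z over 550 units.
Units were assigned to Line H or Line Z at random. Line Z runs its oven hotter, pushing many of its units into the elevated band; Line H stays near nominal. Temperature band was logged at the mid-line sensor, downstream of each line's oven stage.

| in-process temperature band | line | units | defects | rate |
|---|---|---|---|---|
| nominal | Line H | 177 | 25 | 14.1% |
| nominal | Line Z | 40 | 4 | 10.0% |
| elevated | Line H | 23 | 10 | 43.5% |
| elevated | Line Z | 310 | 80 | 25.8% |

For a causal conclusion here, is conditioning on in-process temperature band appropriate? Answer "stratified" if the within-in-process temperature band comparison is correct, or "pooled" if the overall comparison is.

In-process temperature band here is a post-treatment variable shaped by the line; conditioning on it would introduce bias rather than remove it. The overall comparison is the causal one.
Pooled: Line H 17.5% vs Line Z 24.0%; Line H is lower overall.

pooled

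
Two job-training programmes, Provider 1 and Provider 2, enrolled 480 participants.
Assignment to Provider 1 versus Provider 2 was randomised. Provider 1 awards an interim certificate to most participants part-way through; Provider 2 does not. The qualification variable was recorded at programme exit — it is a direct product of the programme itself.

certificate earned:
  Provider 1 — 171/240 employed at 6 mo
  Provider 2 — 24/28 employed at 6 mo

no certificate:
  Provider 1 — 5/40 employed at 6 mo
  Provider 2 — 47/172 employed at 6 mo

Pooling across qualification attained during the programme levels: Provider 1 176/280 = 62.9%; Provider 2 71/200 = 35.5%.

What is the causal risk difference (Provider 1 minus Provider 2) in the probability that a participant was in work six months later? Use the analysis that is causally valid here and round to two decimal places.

The distribution of qualification attained during the programme is itself part of what the programme does — it is an intermediate outcome. Holding it fixed would remove that part of the effect; the total effect is the pooled difference.
The causal difference is the pooled difference: 0.629 − 0.355 = +0.274.

+0.27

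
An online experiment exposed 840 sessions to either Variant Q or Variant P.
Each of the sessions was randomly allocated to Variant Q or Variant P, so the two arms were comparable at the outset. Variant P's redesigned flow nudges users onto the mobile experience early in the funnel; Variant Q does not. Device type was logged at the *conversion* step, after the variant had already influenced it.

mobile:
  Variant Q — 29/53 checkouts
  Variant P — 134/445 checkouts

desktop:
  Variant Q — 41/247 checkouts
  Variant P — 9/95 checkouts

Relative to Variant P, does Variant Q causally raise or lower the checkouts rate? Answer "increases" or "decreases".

decreases

Variant Q is higher inside every device type stratum but Variant P is higher in aggregate. Whether to stratify depends on how device type relates to the variant.
Device type is recorded after the variant and is itself shifted by it — it sits on the causal path from variant to outcome. Conditioning on a mediator would strip out part of the effect we want; the pooled comparison gives the total causal effect.
Pooled: Variant Q 23.3% vs Variant P 26.5%; Variant P is higher overall.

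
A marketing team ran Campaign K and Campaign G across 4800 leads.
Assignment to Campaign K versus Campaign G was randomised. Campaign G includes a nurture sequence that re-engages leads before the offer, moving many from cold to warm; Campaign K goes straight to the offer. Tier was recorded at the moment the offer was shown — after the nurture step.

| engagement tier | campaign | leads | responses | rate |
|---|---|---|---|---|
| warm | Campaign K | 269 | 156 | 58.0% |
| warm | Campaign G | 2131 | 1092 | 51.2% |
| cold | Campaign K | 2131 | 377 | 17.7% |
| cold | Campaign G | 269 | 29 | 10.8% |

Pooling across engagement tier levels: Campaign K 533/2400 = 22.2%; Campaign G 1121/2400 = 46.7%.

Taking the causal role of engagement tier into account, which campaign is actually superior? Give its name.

Engagement tier lies on the pathway campaign → engagement tier → outcome, so adjusting for it blocks the indirect effect. For the total causal effect of campaign, use the unadjusted pooled rates.
Pooled: Campaign K 22.2% vs Campaign G 46.7%; Campaign G is higher overall.

Campaign G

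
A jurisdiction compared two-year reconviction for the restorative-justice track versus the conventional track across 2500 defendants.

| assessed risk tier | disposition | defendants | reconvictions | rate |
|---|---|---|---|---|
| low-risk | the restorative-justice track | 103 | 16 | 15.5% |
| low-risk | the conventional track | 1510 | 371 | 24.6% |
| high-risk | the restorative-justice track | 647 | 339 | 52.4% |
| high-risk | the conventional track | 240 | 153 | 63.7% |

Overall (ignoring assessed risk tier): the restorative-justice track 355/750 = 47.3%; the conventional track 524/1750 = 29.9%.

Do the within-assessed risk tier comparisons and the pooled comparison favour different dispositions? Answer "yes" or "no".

Within each assessed risk tier level (low-risk 15.5% vs 24.6%; high-risk 52.4% vs 63.7%), the restorative-justice track has the lower rate every time. Pooled: 47.3% vs 29.9% — the conventional track has the lower rate overall. The two comparisons disagree.

yes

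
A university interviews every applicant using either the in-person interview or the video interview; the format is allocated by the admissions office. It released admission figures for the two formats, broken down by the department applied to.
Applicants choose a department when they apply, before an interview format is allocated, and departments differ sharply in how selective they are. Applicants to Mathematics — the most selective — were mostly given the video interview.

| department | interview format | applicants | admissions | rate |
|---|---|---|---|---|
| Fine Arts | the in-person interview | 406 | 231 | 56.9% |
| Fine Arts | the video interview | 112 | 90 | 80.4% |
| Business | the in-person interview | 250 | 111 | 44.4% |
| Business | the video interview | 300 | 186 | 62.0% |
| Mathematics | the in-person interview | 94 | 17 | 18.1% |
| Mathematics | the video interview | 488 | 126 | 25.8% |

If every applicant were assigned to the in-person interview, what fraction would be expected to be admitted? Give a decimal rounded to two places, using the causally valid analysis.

0.39

The department-specific comparison favours the video interview throughout, but the pooled figures favour the in-person interview. The question is whether to condition on department.
Since department is a pre-existing factor (not a product of the interview format) and it affects the outcome on its own, it is a confounder. The stratified rates, not the pooled rate, identify the causal effect.
Standardising the in-person interview to the population department mix: 0.314·231/406 + 0.333·111/250 + 0.353·17/94 = 0.390.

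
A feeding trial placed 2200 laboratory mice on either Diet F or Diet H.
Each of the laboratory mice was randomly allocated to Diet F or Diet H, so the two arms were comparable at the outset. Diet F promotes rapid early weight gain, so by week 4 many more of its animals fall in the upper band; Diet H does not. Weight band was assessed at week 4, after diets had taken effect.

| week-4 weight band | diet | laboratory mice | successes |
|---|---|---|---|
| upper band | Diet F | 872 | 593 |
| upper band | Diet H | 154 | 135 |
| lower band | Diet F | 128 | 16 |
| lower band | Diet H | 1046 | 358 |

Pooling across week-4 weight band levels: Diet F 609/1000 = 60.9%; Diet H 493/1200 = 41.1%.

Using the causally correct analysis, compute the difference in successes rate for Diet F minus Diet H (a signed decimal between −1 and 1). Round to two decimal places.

The week-4 weight band-specific comparison favours Diet H throughout, but the pooled figures favour Diet F. The question is whether to condition on week-4 weight band.
Week-4 weight band lies on the pathway diet → week-4 weight band → outcome, so adjusting for it blocks the indirect effect. For the total causal effect of diet, use the unadjusted pooled rates.
The causal difference is the pooled difference: 0.609 − 0.411 = +0.198.

+0.20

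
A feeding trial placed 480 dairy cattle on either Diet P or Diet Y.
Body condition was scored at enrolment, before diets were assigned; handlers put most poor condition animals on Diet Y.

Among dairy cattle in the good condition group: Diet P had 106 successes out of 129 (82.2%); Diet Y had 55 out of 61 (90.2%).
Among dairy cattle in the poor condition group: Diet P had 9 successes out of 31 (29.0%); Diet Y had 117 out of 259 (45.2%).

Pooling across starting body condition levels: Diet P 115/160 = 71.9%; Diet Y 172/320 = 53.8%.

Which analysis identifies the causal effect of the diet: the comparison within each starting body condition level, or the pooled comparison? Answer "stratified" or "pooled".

Since starting body condition is a pre-existing factor (not a product of the diet) and it affects the outcome on its own, it is a confounder. The stratified rates, not the pooled rate, identify the causal effect.
Within each level — good condition: 82.2% vs 90.2%; poor condition: 29.0% vs 45.2% — Diet Y is higher every time.

stratified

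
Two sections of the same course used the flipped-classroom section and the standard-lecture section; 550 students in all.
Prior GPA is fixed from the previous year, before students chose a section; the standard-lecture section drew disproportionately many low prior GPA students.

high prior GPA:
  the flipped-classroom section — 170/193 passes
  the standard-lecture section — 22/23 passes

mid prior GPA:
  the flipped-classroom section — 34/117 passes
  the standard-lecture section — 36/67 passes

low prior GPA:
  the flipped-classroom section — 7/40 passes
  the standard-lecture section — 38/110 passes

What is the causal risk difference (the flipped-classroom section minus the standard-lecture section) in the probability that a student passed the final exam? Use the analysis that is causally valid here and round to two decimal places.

Prior GPA band satisfies the back-door criterion: it is not a descendant of the teaching method, and it blocks the spurious path from teaching method to outcome. Adjusting for it (i.e., using the within-prior GPA band rates) gives the causal effect.
Adjusting over the population distribution of prior GPA band: 0.393·(0.881−0.957) + 0.335·(0.291−0.537) + 0.273·(0.175−0.345) = -0.159.

-0.16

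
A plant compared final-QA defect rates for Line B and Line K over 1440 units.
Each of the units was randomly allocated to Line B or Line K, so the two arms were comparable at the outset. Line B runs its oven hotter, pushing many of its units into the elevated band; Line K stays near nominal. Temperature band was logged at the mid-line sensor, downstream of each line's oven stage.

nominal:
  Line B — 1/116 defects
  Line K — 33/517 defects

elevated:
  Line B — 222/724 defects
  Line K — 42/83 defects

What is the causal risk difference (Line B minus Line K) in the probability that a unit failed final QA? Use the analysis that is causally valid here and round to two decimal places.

Within every in-process temperature band level Line B has the lower rate, yet pooled Line K does — Simpson's reversal.
The distribution of in-process temperature band is itself part of what the line does — it is an intermediate outcome. Holding it fixed would remove that part of the effect; the total effect is the pooled difference.
The causal difference is the pooled difference: 0.265 − 0.125 = +0.140.

+0.14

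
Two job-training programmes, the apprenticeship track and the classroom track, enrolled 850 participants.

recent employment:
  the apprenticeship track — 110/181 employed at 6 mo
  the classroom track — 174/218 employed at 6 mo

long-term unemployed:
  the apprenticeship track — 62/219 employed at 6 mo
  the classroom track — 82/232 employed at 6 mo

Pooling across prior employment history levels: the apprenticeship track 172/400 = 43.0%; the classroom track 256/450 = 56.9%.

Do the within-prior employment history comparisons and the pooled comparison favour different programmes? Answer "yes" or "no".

no

Within each prior employment history level (recent employment 60.8% vs 79.8%; long-term unemployed 28.3% vs 35.3%), the classroom track has the higher rate every time. Pooled: 43.0% vs 56.9% — the classroom track has the higher rate overall. They agree.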